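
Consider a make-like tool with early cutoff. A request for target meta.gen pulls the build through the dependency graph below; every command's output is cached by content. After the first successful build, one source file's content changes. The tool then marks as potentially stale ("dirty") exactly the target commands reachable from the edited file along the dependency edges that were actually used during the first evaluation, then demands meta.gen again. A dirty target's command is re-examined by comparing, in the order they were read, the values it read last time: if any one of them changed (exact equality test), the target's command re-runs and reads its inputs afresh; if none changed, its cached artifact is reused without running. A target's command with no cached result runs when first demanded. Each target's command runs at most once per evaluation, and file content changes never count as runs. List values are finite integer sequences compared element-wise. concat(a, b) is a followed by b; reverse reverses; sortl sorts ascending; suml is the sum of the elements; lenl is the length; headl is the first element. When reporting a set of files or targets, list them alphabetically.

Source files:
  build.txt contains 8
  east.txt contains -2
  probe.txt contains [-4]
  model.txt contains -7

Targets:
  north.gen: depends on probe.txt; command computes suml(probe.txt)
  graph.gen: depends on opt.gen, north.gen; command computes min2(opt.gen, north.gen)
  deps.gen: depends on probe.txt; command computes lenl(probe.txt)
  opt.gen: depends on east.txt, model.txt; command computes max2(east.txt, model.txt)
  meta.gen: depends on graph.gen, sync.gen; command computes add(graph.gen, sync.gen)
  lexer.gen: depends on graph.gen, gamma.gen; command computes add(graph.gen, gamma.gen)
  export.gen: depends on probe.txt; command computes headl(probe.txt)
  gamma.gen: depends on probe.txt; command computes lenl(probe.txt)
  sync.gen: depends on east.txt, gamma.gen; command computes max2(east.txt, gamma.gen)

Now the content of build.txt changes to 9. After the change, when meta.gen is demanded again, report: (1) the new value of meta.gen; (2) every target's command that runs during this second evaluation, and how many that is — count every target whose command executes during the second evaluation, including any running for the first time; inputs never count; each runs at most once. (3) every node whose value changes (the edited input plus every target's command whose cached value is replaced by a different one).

Demanding meta.gen again yields -3.
0 target commands run: none.
The nodes whose values change: build.txt.
Note the shortcut — nothing in the graph depends on build.txt at all, so no recomputation happens.

First demand of the output computes:
  gamma.gen = lenl([-4]) = 1
  north.gen = suml([-4]) = -4
  opt.gen = max2(-2, -7) = -2
  graph.gen = min2(-2, -4) = -4
  sync.gen = max2(-2, 1) = 1
  meta.gen = add(-4, 1) = -3

After the edit, cleaning proceeds:
  no node depends on build.txt at all; the second demand re-runs nothing.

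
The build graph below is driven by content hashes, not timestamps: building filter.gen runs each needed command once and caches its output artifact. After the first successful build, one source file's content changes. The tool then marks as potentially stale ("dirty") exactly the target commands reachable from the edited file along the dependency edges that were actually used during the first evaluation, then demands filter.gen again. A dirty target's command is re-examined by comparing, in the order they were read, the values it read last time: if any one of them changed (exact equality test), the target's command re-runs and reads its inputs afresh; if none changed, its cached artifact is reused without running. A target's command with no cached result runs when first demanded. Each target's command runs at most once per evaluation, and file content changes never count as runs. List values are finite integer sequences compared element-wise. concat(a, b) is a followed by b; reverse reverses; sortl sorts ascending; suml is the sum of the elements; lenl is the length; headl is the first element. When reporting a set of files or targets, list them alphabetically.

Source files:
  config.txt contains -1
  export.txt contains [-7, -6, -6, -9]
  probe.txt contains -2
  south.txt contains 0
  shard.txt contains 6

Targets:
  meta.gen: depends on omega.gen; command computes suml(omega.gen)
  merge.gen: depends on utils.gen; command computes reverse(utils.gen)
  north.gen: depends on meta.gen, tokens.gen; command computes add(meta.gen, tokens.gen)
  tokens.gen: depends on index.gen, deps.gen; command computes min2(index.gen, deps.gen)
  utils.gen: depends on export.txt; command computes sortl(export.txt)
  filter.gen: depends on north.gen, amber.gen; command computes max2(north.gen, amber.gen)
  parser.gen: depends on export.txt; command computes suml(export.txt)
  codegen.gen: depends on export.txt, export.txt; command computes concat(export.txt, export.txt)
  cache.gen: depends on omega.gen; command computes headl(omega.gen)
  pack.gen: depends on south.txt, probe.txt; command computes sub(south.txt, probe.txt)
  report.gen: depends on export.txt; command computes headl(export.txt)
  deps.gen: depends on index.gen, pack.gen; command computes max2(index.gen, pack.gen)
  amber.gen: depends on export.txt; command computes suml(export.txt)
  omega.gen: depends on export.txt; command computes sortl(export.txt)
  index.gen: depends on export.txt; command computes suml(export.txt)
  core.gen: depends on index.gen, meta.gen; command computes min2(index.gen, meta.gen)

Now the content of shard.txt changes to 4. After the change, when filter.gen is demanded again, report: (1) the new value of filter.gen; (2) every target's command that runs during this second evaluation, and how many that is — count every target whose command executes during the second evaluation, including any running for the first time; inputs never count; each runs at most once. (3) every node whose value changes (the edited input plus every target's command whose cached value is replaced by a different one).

Initial pass — values computed on the first demand:
  amber.gen = suml([-7, -6, -6, -9]) = -28
  index.gen = suml([-7, -6, -6, -9]) = -28
  omega.gen = sortl([-7, -6, -6, -9]) = [-9, -7, -6, -6]
  meta.gen = suml([-9, -7, -6, -6]) = -28
  pack.gen = sub(0, -2) = 2
  deps.gen = max2(-28, 2) = 2
  tokens.gen = min2(-28, 2) = -28
  north.gen = add(-28, -28) = -56
  filter.gen = max2(-56, -28) = -28

Second demand — change propagation:
  no demanded computation ever read shard.txt, so the edit dirties nothing and nothing runs.

The important point: nothing the output needs ever reads shard.txt, so the edit is invisible to it.

filter.gen now evaluates to -28.
Run set: none (0 run).
Changed values: shard.txt.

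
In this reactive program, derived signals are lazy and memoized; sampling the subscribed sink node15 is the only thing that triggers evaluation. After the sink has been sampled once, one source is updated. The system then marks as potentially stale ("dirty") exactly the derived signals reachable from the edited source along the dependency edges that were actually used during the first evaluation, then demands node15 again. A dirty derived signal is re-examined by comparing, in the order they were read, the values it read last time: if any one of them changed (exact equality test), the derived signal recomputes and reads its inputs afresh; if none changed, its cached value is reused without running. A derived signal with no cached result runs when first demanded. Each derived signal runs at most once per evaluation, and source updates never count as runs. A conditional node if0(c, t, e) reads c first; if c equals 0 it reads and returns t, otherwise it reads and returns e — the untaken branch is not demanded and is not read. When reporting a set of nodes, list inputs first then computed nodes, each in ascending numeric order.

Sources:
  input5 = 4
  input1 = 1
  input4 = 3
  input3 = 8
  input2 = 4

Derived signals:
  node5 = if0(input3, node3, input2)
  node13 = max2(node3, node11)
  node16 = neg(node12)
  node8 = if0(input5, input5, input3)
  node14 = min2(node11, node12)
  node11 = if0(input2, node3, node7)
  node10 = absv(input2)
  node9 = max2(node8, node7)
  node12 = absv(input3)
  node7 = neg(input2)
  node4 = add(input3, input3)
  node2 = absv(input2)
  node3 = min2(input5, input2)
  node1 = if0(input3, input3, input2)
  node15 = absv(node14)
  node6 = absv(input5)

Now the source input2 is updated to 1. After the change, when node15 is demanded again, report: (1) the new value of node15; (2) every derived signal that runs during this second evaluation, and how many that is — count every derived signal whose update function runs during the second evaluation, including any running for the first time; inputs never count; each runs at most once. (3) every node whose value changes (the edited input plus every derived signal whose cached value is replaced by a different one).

First demand of the output computes:
  node7 = neg(4) = -4
  node11 = if0(input2=4 -> else branch node7) = -4
  node12 = absv(8) = 8
  node14 = min2(-4, 8) = -4
  node15 = absv(-4) = 4

After the edit, cleaning proceeds:
  node7: a read changed (input2 4->1) — executes, giving -1.
  node11: a read changed (input2 4->1; node7 -4->-1) — executes, giving -1.
  node14: a read changed (node11 -4->-1) — executes, giving -1.
  node15: a read changed (node14 -4->-1) — executes, giving 1.

Demanding node15 again yields 1.
4 derived signals run: node7, node11, node14, node15.
The nodes whose values change: input2, node7, node11, node14, node15.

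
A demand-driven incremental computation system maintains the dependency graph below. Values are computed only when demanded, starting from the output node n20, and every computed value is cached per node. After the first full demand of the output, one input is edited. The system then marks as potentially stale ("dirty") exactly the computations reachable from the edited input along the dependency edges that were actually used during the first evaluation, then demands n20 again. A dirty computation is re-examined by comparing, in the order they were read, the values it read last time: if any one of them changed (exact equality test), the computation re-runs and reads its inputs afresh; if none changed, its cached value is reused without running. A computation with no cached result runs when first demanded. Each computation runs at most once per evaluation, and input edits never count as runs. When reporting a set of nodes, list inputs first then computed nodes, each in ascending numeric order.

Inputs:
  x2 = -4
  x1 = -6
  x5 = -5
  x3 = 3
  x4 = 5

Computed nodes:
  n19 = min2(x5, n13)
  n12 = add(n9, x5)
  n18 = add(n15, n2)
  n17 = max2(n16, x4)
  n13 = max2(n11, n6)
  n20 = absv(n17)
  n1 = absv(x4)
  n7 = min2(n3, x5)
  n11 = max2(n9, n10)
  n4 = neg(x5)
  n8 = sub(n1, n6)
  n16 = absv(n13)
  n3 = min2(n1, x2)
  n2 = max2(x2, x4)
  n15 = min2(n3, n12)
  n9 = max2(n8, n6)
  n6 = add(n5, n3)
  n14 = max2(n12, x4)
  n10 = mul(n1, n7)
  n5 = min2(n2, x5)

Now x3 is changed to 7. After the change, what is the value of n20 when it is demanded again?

New value of n20: 14.
Key observation: x3 is never demanded by the output, so the edit triggers no recomputation at all.

First evaluation (everything demanded from the output):
  n1 = absv(5) = 5
  n2 = max2(-4, 5) = 5
  n3 = min2(5, -4) = -4
  n5 = min2(5, -5) = -5
  n6 = add(-5, -4) = -9
  n7 = min2(-4, -5) = -5
  n8 = sub(5, -9) = 14
  n9 = max2(14, -9) = 14
  n10 = mul(5, -5) = -25
  n11 = max2(14, -25) = 14
  n13 = max2(14, -9) = 14
  n16 = absv(14) = 14
  n17 = max2(14, 5) = 14
  n20 = absv(14) = 14

Propagation after the edit:
  x3 feeds no computation that the output demands — nothing is marked dirty and nothing runs.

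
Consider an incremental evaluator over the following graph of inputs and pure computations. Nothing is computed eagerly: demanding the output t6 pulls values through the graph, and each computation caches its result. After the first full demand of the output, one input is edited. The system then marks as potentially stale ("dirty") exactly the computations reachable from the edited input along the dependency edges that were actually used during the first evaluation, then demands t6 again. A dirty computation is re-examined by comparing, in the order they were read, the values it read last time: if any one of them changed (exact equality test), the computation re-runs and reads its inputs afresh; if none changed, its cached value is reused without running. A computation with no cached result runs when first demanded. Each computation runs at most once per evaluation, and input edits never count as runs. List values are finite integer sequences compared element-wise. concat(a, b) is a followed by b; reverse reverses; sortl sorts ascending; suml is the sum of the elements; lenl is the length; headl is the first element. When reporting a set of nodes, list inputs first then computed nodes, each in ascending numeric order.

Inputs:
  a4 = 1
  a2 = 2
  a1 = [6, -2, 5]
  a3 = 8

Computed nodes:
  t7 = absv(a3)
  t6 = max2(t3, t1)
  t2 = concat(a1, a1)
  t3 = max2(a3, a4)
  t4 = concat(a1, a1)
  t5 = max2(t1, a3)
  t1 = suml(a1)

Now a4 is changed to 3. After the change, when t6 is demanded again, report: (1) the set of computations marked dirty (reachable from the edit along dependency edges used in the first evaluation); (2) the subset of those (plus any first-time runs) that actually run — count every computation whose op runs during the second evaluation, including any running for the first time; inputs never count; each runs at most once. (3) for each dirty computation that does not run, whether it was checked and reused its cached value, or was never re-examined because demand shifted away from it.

Dirty set: t3, t6.
Run set: t3 (1 run).
Re-examined without running (cache reused): t6.
The important point: t3 recomputes to an identical value, and the output ends up unchanged.

Initial pass — values computed on the first demand:
  t1 = suml([6, -2, 5]) = 9
  t3 = max2(8, 1) = 8
  t6 = max2(8, 9) = 9

Second demand — change propagation:
  t3: re-runs because a4 1->3; new result 8 (unchanged).
  t6: re-examined; everything it read last time is the same (t3 unchanged, t1 unchanged) — cache 9 kept, no run.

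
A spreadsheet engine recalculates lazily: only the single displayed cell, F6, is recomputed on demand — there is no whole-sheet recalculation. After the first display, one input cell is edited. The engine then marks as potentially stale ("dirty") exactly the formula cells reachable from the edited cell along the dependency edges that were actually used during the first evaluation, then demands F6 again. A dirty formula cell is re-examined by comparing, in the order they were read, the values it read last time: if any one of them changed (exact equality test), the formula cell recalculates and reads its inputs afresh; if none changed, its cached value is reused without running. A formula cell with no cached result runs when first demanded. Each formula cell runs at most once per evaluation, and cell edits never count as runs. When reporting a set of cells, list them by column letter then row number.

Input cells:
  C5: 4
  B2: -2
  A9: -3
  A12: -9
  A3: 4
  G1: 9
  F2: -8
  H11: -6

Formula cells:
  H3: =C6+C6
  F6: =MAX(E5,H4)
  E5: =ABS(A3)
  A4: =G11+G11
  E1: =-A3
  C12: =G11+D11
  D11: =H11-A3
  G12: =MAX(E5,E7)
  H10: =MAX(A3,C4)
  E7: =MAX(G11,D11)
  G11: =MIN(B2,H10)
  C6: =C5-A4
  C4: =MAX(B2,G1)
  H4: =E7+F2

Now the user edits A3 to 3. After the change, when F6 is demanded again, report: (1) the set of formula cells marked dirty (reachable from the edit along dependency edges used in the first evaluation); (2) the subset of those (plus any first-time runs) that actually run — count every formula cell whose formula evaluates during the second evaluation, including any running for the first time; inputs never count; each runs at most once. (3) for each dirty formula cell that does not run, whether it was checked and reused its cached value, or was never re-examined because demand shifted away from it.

Marked dirty: D11, E5, E7, F6, G11, H4, H10.
Formula cells that run: D11, E5, E7, F6, H10 — 5 in total.
Checked but reused from cache: G11, H4.
Key observation: the cutoff stops propagation at G11 — its inputs' values are unchanged, so it reuses its cache.

First evaluation (everything demanded from the output):
  C4 = MAX(-2, 9) = 9
  D11 = -6 - 4 = -10
  E5 = ABS(4) = 4
  H10 = MAX(4, 9) = 9
  G11 = MIN(-2, 9) = -2
  E7 = MAX(-2, -10) = -2
  H4 = -2 + -8 = -10
  F6 = MAX(4, -10) = 4

Propagation after the edit:
  D11: runs — A3 4->3; result -9.
  E5: runs — A3 4->3; result 3.
  H10: runs — A3 4->3; result 9 (same value as before).
  G11: checked — values it read are unchanged (B2 unchanged, H10 unchanged); reused cached -2 without running.
  E7: runs — D11 -10->-9; result -2 (same value as before).
  H4: checked — values it read are unchanged (E7 unchanged, F2 unchanged); reused cached -10 without running.
  F6: runs — E5 4->3; result 3.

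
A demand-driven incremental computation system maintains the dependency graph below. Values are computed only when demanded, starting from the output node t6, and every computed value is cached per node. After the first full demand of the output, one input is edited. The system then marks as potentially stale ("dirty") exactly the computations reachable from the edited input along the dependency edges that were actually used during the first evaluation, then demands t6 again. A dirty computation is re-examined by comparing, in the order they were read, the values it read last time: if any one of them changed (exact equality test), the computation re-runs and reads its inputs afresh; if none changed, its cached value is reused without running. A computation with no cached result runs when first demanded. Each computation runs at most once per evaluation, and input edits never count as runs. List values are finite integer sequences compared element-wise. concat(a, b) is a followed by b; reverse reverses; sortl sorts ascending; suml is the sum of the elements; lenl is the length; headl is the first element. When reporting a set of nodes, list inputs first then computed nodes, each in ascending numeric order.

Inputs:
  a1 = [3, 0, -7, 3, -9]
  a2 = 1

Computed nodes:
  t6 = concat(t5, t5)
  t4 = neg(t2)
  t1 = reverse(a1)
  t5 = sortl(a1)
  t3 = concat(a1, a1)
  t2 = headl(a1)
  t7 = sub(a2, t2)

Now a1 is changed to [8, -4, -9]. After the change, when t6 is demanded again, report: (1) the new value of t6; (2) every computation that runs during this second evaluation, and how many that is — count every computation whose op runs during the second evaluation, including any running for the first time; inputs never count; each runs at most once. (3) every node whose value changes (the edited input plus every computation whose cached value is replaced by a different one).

New value of t6: [-9, -4, 8, -9, -4, 8].
Computations that run: t5, t6 — 2 in total.
Values that change: a1, t5, t6.

First evaluation (everything demanded from the output):
  t5 = sortl([3, 0, -7, 3, -9]) = [-9, -7, 0, 3, 3]
  t6 = concat([-9, -7, 0, 3, 3], [-9, -7, 0, 3, 3]) = [-9, -7, 0, 3, 3, -9, -7, 0, 3, 3]

Propagation after the edit:
  t5: runs — a1 [3, 0, -7, 3, -9]->[8, -4, -9]; result [-9, -4, 8].
  t6: runs — t5 [-9, -7, 0, 3, 3]->[-9, -4, 8]; t5 [-9, -7, 0, 3, 3]->[-9, -4, 8]; result [-9, -4, 8, -9, -4, 8].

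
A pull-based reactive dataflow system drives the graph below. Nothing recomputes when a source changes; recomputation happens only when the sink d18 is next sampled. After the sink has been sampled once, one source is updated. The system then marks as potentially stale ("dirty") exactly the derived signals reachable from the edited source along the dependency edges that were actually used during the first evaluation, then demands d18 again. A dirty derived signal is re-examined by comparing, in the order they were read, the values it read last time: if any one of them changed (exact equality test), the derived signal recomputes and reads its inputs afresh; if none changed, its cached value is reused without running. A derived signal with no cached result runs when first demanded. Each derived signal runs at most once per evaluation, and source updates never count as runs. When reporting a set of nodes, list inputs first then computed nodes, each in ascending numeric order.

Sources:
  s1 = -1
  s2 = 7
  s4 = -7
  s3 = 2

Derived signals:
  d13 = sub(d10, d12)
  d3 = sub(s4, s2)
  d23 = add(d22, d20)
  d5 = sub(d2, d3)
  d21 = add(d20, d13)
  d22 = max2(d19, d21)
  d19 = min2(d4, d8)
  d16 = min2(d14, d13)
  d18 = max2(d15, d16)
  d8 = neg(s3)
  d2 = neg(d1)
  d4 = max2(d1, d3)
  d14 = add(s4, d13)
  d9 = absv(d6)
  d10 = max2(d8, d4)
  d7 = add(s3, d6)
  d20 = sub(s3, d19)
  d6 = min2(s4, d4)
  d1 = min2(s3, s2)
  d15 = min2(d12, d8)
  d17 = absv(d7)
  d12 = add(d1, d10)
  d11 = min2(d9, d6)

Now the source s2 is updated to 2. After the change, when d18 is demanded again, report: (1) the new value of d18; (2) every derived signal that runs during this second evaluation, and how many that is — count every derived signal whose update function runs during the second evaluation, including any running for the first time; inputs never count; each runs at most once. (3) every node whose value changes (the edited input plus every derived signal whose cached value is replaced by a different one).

New value of d18: -2.
Derived signals that run: d1, d3, d4 — 3 in total.
Values that change: s2, d3.
Key observation: the cutoff stops propagation at d10 — its inputs' values are unchanged, so it reuses its cache.

First evaluation (everything demanded from the output):
  d1 = min2(2, 7) = 2
  d3 = sub(-7, 7) = -14
  d4 = max2(2, -14) = 2
  d8 = neg(2) = -2
  d10 = max2(-2, 2) = 2
  d12 = add(2, 2) = 4
  d13 = sub(2, 4) = -2
  d14 = add(-7, -2) = -9
  d15 = min2(4, -2) = -2
  d16 = min2(-9, -2) = -9
  d18 = max2(-2, -9) = -2

Propagation after the edit:
  d1: runs — s2 7->2; result 2 (same value as before).
  d3: runs — s2 7->2; result -9.
  d4: runs — d3 -14->-9; result 2 (same value as before).
  d10: checked — values it read are unchanged (d8 unchanged, d4 unchanged); reused cached 2 without running.
  d12: checked — values it read are unchanged (d1 unchanged, d10 unchanged); reused cached 4 without running.
  d13: checked — values it read are unchanged (d10 unchanged, d12 unchanged); reused cached -2 without running.
  d14: checked — values it read are unchanged (s4 unchanged, d13 unchanged); reused cached -9 without running.
  d15: checked — values it read are unchanged (d12 unchanged, d8 unchanged); reused cached -2 without running.
  d16: checked — values it read are unchanged (d14 unchanged, d13 unchanged); reused cached -9 without running.
  d18: checked — values it read are unchanged (d15 unchanged, d16 unchanged); reused cached -2 without running.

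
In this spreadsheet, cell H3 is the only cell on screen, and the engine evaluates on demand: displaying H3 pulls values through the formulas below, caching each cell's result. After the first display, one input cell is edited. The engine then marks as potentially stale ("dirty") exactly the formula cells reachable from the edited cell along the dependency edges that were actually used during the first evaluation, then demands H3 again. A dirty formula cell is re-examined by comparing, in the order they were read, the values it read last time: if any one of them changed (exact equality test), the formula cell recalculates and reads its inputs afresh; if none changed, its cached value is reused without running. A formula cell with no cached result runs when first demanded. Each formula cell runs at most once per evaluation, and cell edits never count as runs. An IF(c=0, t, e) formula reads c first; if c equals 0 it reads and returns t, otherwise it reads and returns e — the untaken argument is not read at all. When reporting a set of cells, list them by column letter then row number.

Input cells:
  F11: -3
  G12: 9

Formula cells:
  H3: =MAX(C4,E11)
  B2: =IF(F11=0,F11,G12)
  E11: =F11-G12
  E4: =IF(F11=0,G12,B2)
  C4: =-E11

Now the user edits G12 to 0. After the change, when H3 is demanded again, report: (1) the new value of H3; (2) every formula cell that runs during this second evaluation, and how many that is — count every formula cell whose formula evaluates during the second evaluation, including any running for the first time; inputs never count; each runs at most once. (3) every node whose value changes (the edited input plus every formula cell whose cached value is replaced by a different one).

H3 now evaluates to 3.
Run set: C4, E11, H3 (3 run).
Changed values: C4, E11, G12, H3.

Initial pass — values computed on the first demand:
  E11 = -3 - 9 = -12
  C4 = -(-12) = 12
  H3 = MAX(12, -12) = 12

Second demand — change propagation:
  E11: re-runs because G12 9->0; new result -3.
  C4: re-runs because E11 -12->-3; new result 3.
  H3: re-runs because C4 12->3; E11 -12->-3; new result 3.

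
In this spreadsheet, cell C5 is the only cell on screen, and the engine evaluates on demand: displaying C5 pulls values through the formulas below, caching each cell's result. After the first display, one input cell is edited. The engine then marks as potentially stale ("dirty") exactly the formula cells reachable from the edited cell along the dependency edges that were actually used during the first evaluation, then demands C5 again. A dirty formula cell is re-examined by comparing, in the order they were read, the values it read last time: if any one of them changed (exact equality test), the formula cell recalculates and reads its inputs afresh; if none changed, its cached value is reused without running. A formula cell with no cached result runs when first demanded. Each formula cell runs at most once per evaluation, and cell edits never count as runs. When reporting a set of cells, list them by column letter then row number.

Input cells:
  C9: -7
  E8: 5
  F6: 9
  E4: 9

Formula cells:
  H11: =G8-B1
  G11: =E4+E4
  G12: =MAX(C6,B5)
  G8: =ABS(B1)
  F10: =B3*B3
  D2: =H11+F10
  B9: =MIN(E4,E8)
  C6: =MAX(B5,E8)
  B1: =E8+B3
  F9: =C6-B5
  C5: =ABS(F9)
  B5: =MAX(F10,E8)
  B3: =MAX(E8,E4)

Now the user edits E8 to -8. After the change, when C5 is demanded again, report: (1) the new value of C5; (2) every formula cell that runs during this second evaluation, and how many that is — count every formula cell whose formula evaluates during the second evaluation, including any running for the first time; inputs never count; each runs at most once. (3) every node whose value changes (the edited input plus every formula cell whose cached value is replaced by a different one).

Initial pass — values computed on the first demand:
  B3 = MAX(5, 9) = 9
  F10 = 9 * 9 = 81
  B5 = MAX(81, 5) = 81
  C6 = MAX(81, 5) = 81
  F9 = 81 - 81 = 0
  C5 = ABS(0) = 0

Second demand — change propagation:
  B3: re-runs because E8 5->-8; new result 9 (unchanged).
  F10: re-examined; everything it read last time is the same (B3 unchanged, B3 unchanged) — cache 81 kept, no run.
  B5: re-runs because E8 5->-8; new result 81 (unchanged).
  C6: re-runs because E8 5->-8; new result 81 (unchanged).
  F9: re-examined; everything it read last time is the same (C6 unchanged, B5 unchanged) — cache 0 kept, no run.
  C5: re-examined; everything it read last time is the same (F9 unchanged) — cache 0 kept, no run.

The important point: at F10 every value read last time is unchanged, so the dirty flag clears without a run.

C5 now evaluates to 0.
Run set: B3, B5, C6 (3 run).
Changed values: E8.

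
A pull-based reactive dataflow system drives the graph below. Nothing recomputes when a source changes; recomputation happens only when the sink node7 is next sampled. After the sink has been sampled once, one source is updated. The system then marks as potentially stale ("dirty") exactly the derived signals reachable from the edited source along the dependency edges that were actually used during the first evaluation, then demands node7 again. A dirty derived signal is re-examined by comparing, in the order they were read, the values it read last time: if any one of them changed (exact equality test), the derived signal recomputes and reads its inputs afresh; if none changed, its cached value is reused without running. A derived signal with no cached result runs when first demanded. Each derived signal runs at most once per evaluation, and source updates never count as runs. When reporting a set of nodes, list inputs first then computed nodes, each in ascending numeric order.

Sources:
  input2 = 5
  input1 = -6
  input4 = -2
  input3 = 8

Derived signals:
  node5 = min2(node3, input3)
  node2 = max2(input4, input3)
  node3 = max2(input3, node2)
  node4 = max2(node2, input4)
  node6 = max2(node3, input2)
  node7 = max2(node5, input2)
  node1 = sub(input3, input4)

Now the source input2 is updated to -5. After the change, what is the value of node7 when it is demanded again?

New value of node7: 8.

First evaluation (everything demanded from the output):
  node2 = max2(-2, 8) = 8
  node3 = max2(8, 8) = 8
  node5 = min2(8, 8) = 8
  node7 = max2(8, 5) = 8

Propagation after the edit:
  node7: runs — input2 5->-5; result 8 (same value as before).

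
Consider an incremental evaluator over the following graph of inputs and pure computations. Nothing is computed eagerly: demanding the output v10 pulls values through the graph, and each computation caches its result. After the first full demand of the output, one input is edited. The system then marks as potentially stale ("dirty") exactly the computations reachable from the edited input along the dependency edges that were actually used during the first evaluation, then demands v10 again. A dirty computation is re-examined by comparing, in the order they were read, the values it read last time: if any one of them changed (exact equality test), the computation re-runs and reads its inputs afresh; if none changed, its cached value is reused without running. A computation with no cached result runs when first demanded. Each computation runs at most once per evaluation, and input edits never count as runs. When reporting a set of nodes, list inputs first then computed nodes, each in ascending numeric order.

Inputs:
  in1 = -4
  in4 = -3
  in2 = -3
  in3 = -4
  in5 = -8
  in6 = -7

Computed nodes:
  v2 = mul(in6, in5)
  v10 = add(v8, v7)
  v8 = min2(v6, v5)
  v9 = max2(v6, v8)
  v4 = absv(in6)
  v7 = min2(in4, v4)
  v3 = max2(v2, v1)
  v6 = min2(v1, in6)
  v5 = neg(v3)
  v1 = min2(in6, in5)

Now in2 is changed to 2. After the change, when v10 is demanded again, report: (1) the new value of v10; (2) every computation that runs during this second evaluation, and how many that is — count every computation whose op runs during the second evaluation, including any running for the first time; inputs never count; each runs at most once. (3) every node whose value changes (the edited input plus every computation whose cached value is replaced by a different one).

Initial pass — values computed on the first demand:
  v1 = min2(-7, -8) = -8
  v2 = mul(-7, -8) = 56
  v3 = max2(56, -8) = 56
  v4 = absv(-7) = 7
  v5 = neg(56) = -56
  v6 = min2(-8, -7) = -8
  v7 = min2(-3, 7) = -3
  v8 = min2(-8, -56) = -56
  v10 = add(-56, -3) = -59

Second demand — change propagation:
  no demanded computation ever read in2, so the edit dirties nothing and nothing runs.

The important point: nothing the output needs ever reads in2, so the edit is invisible to it.

v10 now evaluates to -59.
Run set: none (0 run).
Changed values: in2.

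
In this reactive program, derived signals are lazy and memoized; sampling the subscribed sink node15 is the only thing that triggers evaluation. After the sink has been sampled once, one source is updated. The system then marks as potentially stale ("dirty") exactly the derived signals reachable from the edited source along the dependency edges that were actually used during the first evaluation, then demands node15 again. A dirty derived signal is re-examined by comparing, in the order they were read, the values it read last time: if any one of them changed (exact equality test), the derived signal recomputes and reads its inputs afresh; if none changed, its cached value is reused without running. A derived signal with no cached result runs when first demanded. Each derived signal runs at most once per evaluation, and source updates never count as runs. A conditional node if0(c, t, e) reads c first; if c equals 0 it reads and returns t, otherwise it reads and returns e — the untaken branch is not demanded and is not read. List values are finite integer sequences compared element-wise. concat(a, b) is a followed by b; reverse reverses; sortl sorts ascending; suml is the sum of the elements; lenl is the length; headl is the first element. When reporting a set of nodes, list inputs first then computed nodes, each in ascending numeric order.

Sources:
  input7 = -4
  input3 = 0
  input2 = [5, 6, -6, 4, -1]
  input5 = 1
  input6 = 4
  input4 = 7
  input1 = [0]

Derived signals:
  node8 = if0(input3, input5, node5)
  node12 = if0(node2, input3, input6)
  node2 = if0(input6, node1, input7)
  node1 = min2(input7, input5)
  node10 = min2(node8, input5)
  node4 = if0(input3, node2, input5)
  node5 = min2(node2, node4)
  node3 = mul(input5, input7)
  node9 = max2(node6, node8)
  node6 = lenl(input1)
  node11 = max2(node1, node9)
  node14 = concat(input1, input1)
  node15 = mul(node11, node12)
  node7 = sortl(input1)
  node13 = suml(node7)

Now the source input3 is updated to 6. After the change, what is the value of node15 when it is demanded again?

Demanding node15 again yields 4.
Note the branch switch — node4, node5 had no cache and run now for the first time.

First demand of the output computes:
  node1 = min2(-4, 1) = -4
  node2 = if0(input6=4 -> else branch input7) = -4
  node6 = lenl([0]) = 1
  node8 = if0(input3=0 -> then branch input5) = 1
  node9 = max2(1, 1) = 1
  node11 = max2(-4, 1) = 1
  node12 = if0(node2=-4 -> else branch input6) = 4
  node15 = mul(1, 4) = 4

After the edit, cleaning proceeds:
  node4: had never run; runs now, result 1.
  node5: had never run; runs now, result -4.
  node8: a read changed (input3 0->6) — executes, giving -4.
  node9: a read changed (node8 1->-4) — executes, giving 1 — identical to its old value.
  node11: dirty, but its reads are unchanged (node1 unchanged, node9 unchanged); cached 1 stands.
  node15: dirty, but its reads are unchanged (node11 unchanged, node12 unchanged); cached 4 stands.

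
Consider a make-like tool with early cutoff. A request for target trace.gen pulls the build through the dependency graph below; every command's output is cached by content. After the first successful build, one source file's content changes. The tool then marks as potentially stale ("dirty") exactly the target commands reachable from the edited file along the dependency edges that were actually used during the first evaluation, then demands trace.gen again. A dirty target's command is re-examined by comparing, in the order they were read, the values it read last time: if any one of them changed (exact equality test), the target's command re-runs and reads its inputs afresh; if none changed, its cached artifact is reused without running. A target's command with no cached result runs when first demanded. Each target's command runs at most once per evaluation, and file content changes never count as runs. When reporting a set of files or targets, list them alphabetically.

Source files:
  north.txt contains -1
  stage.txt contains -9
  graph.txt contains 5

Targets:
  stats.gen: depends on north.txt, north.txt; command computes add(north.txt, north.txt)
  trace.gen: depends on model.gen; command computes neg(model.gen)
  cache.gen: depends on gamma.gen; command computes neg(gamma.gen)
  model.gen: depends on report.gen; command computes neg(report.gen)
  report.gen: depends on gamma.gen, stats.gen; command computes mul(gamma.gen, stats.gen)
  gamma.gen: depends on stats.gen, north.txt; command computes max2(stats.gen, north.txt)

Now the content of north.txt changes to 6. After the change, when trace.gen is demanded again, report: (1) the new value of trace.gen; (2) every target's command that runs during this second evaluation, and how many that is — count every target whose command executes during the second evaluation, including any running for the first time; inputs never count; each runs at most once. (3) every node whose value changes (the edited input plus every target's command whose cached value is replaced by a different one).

Demanding trace.gen again yields 144.
5 target commands run: gamma.gen, model.gen, report.gen, stats.gen, trace.gen.
The nodes whose values change: gamma.gen, model.gen, north.txt, report.gen, stats.gen, trace.gen.

First demand of the output computes:
  stats.gen = add(-1, -1) = -2
  gamma.gen = max2(-2, -1) = -1
  report.gen = mul(-1, -2) = 2
  model.gen = neg(2) = -2
  trace.gen = neg(-2) = 2

After the edit, cleaning proceeds:
  stats.gen: a read changed (north.txt -1->6; north.txt -1->6) — executes, giving 12.
  gamma.gen: a read changed (stats.gen -2->12; north.txt -1->6) — executes, giving 12.
  report.gen: a read changed (gamma.gen -1->12; stats.gen -2->12) — executes, giving 144.
  model.gen: a read changed (report.gen 2->144) — executes, giving -144.
  trace.gen: a read changed (model.gen -2->-144) — executes, giving 144.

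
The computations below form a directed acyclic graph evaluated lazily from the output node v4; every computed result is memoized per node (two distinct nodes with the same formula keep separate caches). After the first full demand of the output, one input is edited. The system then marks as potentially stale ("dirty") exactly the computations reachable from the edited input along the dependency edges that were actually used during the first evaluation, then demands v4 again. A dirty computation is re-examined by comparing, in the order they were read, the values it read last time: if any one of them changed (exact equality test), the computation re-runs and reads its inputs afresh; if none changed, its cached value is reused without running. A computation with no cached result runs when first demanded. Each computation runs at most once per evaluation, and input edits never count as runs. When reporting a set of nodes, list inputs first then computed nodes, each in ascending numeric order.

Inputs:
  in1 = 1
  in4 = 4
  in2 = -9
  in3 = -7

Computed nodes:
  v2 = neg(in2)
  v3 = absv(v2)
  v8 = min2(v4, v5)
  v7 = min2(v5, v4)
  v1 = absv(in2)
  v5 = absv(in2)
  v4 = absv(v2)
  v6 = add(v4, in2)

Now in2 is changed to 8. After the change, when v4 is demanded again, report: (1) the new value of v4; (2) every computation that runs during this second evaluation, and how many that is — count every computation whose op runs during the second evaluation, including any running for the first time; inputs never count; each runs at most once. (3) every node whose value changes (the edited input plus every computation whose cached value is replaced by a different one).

First demand of the output computes:
  v2 = neg(-9) = 9
  v4 = absv(9) = 9

After the edit, cleaning proceeds:
  v2: a read changed (in2 -9->8) — executes, giving -8.
  v4: a read changed (v2 9->-8) — executes, giving 8.

Demanding v4 again yields 8.
2 computations run: v2, v4.
The nodes whose values change: in2, v2, v4.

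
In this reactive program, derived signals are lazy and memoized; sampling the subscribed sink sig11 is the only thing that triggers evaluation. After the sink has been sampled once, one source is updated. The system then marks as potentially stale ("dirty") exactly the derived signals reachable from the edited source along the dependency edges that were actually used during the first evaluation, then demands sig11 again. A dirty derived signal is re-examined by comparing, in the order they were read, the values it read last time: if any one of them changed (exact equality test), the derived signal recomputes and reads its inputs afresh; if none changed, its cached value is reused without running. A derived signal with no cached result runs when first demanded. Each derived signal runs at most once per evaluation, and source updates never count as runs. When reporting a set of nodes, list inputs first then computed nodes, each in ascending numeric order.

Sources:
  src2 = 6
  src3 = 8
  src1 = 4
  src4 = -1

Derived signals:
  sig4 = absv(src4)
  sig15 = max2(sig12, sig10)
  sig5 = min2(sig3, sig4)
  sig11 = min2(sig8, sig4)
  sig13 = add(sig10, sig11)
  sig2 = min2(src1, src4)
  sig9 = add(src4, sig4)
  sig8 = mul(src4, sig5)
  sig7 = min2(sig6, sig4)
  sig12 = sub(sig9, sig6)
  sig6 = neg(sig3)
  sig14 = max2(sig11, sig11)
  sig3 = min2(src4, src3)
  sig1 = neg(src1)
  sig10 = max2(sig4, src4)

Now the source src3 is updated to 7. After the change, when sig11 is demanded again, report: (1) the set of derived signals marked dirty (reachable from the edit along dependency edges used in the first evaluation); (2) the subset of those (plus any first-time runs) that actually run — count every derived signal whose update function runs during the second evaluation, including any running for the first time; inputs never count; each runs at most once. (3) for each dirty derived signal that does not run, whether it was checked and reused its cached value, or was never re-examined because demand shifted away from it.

First demand of the output computes:
  sig3 = min2(-1, 8) = -1
  sig4 = absv(-1) = 1
  sig5 = min2(-1, 1) = -1
  sig8 = mul(-1, -1) = 1
  sig11 = min2(1, 1) = 1

After the edit, cleaning proceeds:
  sig3: a read changed (src3 8->7) — executes, giving -1 — identical to its old value.
  sig5: dirty, but its reads are unchanged (sig3 unchanged, sig4 unchanged); cached -1 stands.
  sig8: dirty, but its reads are unchanged (src4 unchanged, sig5 unchanged); cached 1 stands.
  sig11: dirty, but its reads are unchanged (sig8 unchanged, sig4 unchanged); cached 1 stands.

Note the absorption at sig3: it re-runs yet its value is the same, leaving the output's value untouched.

The edit dirties: sig3, sig5, sig8, sig11.
1 derived signals run: sig3.
Cache hits after checking: sig5, sig8, sig11.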